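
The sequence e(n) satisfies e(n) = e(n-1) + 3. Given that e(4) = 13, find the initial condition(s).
e(4) = e(0) + 4·3, so e(0) = 13 - 12 = 1.

e(0) = 1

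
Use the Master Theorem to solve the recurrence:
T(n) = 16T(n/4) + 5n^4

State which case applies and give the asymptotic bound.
Master Theorem template: T(n) = a·T(n/b) + f(n).
Here: a=16, b=4, f(n)=5n^4
Compute log_b(a) = log_4(16) = 2.
f(n) = 5n^4 = Ω(n^(2+ε)) with ε = 2, and the regularity condition holds (a·f(n/b) = (a/b^4)·f(n) with a/b^4 = 4^-2 < 1). Case 3: T(n) = Θ(f(n)) = Θ(n^4).

Case 3: T(n) = Θ(n^4)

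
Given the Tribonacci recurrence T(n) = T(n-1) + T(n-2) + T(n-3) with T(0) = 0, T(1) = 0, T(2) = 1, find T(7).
Computing the sequence terms:
0, 0, 1, 1, 2, 4, 7, 13

13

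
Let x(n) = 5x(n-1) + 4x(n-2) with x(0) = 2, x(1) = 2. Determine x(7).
Computing the sequence terms:
2, 2, 18, 98, 562, 3202, 18258, 104098

104098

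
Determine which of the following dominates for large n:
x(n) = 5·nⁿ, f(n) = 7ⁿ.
Comparing growth rates:
Growth-rate hierarchy: log n ≺ any polynomial ≺ any exponential cⁿ (c>1) ≺ n! ≺ nⁿ.
super-exponential nⁿ dominates exponential base 7 asymptotically.

x(n) grows faster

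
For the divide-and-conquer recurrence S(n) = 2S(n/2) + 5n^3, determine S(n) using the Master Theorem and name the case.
Master Theorem template: S(n) = a·S(n/b) + f(n).
Here: a=2, b=2, f(n)=5n^3
Compute log_b(a) = log_2(2) = 1.
f(n) = 5n^3 = Ω(n^(1+ε)) with ε = 2, and the regularity condition holds (a·f(n/b) = (a/b^3)·f(n) with a/b^3 = 2^-2 < 1). Case 3: S(n) = Θ(f(n)) = Θ(n^3).

Case 3: S(n) = Θ(n^3)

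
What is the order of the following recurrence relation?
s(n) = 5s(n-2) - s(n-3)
The order is the largest lag k for which s(n-k) appears. Here the deepest term is s(n-3), so the order is 3.

Order 3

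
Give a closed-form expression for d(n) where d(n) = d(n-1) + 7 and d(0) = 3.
Recurrence: d(n) = d(n-1) + 7, initial: d(0) = 3.
Each step adds 7, so d(n) = d(0) + 7n = 7n + 3.

d(n) = 7n + 3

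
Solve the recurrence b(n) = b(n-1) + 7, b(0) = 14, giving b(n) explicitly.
Recurrence: b(n) = b(n-1) + 7, initial: b(0) = 14.
Each step adds 7, so b(n) = b(0) + 7n = 7n + 14.

b(n) = 7n + 14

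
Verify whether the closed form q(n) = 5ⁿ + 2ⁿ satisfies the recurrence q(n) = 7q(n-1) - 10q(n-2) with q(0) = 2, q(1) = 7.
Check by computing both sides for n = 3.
From the recurrence with q(0) = 2, q(1) = 7:
  q(0) = 2, q(1) = 7, q(2) = 29, q(3) = 133
  so the recurrence gives q(3) = 133.
From the proposed closed form q(n) = 5ⁿ + 2ⁿ:
  q(3) = 133.
Both sides give 133 at n = 3, and the initial condition(s) match, so the closed form is consistent.

Yes, the closed form is correct.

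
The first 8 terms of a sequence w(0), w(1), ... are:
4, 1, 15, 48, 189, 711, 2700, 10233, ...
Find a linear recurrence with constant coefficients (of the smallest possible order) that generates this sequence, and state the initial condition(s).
Look for the lowest-order linear relation among consecutive terms.
Observation: w(n) - 3·w(n-1) - (3)·w(n-2) = 0 holds for the shown terms, and no order-1 relation w(n) = α·w(n-1) + β fits.
Check at n=3: 3·15 + (3)·1 = 48. ✓

w(n) = 3w(n-1) + 3w(n-2), w(0) = 4, w(1) = 1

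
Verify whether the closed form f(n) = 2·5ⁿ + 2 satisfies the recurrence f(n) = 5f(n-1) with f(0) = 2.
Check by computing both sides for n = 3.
From the recurrence with f(0) = 2:
  f(0) = 2, f(1) = 10, f(2) = 50, f(3) = 250
  so the recurrence gives f(3) = 250.
From the proposed closed form f(n) = 2·5ⁿ + 2:
  f(3) = 252.
The recurrence gives 250 but the closed form gives 252, so the closed form does not satisfy the recurrence.

No, the closed form is incorrect.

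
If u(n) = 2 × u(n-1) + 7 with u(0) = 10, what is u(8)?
Computing step by step:
u(0) = 10
u(1) = 2 × 10 + 7 = 27
u(2) = 2 × 27 + 7 = 61
u(3) = 2 × 61 + 7 = 129
u(4) = 2 × 129 + 7 = 265
u(5) = 2 × 265 + 7 = 537
u(6) = 2 × 537 + 7 = 1081
u(7) = 2 × 1081 + 7 = 2169
u(8) = 2 × 2169 + 7 = 4345

4345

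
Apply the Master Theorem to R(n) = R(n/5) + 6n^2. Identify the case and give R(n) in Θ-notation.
Master Theorem template: R(n) = a·R(n/b) + f(n).
Here: a=1, b=5, f(n)=6n^2
Compute log_b(a) = log_5(1) = 0.
f(n) = 6n^2 = Ω(n^(0+ε)) with ε = 2, and the regularity condition holds (a·f(n/b) = (a/b^2)·f(n) with a/b^2 = 5^-2 < 1). Case 3: R(n) = Θ(f(n)) = Θ(n^2).

Case 3: R(n) = Θ(n^2)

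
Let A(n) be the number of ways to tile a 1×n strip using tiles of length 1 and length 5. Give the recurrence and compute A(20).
Condition on the last tile: it has length 1 (leaving a 1×(n-1) strip) or length 5 (leaving a 1×(n-5) strip), so A(n) = A(n-1) + A(n-5) (order-5 linear recurrence).
For 0 ≤ i < 5 only unit tiles fit, so A(i) = 1.
Iterating the recurrence: A(5) = 2, A(6) = 3, A(7) = 4, A(8) = 5, A(9) = 6, A(10) = 8, A(11) = 11, A(12) = 15, A(13) = 20, A(14) = 26, A(15) = 34, A(16) = 45, A(17) = 60, A(18) = 80, A(19) = 106, A(20) = 140.

A(n) = A(n-1) + A(n-5), with A(i) = 1 for 0 ≤ i < 5; A(20) = 140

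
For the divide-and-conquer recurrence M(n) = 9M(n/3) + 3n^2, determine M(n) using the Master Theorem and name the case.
Master Theorem template: M(n) = a·M(n/b) + f(n).
Here: a=9, b=3, f(n)=3n^2
Compute log_b(a) = log_3(9) = 2.
f(n) = 3n^2 = Θ(n^2). Case 2: M(n) = Θ(n^2 log n).

Case 2: M(n) = Θ(n^2 log n)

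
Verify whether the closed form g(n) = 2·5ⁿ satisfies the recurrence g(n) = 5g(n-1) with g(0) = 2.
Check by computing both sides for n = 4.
From the recurrence with g(0) = 2:
  g(0) = 2, g(1) = 10, g(2) = 50, g(3) = 250, g(4) = 1250
  so the recurrence gives g(4) = 1250.
From the proposed closed form g(n) = 2·5ⁿ:
  g(4) = 1250.
Both sides give 1250 at n = 4, and the initial condition(s) match, so the closed form is consistent.

Yes, the closed form is correct.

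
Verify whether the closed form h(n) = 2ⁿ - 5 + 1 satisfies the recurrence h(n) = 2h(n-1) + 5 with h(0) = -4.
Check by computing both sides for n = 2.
From the recurrence with h(0) = -4:
  h(0) = -4, h(1) = -3, h(2) = -1
  so the recurrence gives h(2) = -1.
From the proposed closed form h(n) = 2ⁿ - 5 + 1:
  h(2) = 0.
The recurrence gives -1 but the closed form gives 0, so the closed form does not satisfy the recurrence.

No, the closed form is incorrect.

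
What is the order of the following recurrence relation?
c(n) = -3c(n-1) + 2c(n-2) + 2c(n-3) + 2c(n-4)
The order is the largest lag k for which c(n-k) appears. Here the deepest term is c(n-4), so the order is 4.

Order 4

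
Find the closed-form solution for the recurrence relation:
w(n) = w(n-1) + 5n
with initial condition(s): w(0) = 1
Recurrence: w(n) = w(n-1) + 5n, initial: w(0) = 1.
Telescoping: w(n) = w(0) + 5·Σᵢ₌₁ⁿ i = 1 + 5·n(n+1)/2.

w(n) = 5·n(n+1)/2 + 1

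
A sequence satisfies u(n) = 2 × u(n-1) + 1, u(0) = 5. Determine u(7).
Computing step by step:
u(0) = 5
u(1) = 2 × 5 + 1 = 11
u(2) = 2 × 11 + 1 = 23
u(3) = 2 × 23 + 1 = 47
u(4) = 2 × 47 + 1 = 95
u(5) = 2 × 95 + 1 = 191
u(6) = 2 × 191 + 1 = 383
u(7) = 2 × 383 + 1 = 767

767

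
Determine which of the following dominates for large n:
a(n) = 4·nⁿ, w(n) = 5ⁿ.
Comparing growth rates:
Growth-rate hierarchy: log n ≺ any polynomial ≺ any exponential cⁿ (c>1) ≺ n! ≺ nⁿ.
super-exponential nⁿ dominates exponential base 5 asymptotically.

a(n) grows faster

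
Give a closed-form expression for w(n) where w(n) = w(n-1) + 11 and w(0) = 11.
Recurrence: w(n) = w(n-1) + 11, initial: w(0) = 11.
Each step adds 11, so w(n) = w(0) + 11n = 11n + 11.

w(n) = 11n + 11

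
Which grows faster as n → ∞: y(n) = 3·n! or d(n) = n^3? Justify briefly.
Comparing growth rates:
Growth-rate hierarchy: log n ≺ any polynomial ≺ any exponential cⁿ (c>1) ≺ n! ≺ nⁿ.
factorial dominates polynomial degree 3 asymptotically.

y(n) grows faster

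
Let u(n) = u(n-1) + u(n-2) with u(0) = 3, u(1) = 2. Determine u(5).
Computing the sequence terms:
3, 2, 5, 7, 12, 19

19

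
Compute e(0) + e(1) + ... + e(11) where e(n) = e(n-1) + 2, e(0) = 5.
Computing the sequence terms: 5, 7, 9, 11, 13, 15, 17, 19, 21, 23, 25, 27
Adding these values together:

192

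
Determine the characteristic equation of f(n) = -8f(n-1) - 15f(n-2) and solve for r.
Substitute f(n) = rⁿ and divide through by rⁿ⁻²: r² + 8r + 15 = 0
Factor: (r + 3)(r + 5) = 0, so r = -3, -5.
General solution: f(n) = A·(-3)ⁿ + B·(-5)ⁿ

Characteristic: r² + 8r + 15 = 0, Roots: r = -3, -5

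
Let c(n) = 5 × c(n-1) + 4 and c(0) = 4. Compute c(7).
Computing step by step:
c(0) = 4
c(1) = 5 × 4 + 4 = 24
c(2) = 5 × 24 + 4 = 124
c(3) = 5 × 124 + 4 = 624
c(4) = 5 × 624 + 4 = 3124
c(5) = 5 × 3124 + 4 = 15624
c(6) = 5 × 15624 + 4 = 78124
c(7) = 5 × 78124 + 4 = 390624

390624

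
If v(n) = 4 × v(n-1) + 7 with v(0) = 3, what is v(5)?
Computing step by step:
v(0) = 3
v(1) = 4 × 3 + 7 = 19
v(2) = 4 × 19 + 7 = 83
v(3) = 4 × 83 + 7 = 339
v(4) = 4 × 339 + 7 = 1363
v(5) = 4 × 1363 + 7 = 5459

5459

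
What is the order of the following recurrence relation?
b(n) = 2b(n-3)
The order is the largest lag k for which b(n-k) appears. Here the deepest term is b(n-3), so the order is 3.

Order 3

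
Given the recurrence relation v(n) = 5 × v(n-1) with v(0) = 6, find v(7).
Computing step by step:
v(0) = 6
v(1) = 5 × 6 = 30
v(2) = 5 × 30 = 150
v(3) = 5 × 150 = 750
v(4) = 5 × 750 = 3750
v(5) = 5 × 3750 = 18750
v(6) = 5 × 18750 = 93750
v(7) = 5 × 93750 = 468750

468750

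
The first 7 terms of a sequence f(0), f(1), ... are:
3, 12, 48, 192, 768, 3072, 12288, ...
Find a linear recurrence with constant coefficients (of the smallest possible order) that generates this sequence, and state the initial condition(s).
Look for the lowest-order linear relation among consecutive terms.
Observation: each term is 4× the previous.
Check at n=2: 4·12 = 48. ✓

f(n) = 4 × f(n-1), f(0) = 3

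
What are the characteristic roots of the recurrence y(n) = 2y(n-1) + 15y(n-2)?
Substitute y(n) = rⁿ and divide through by rⁿ⁻²: r² - 2r - 15 = 0
Factor: (r - 5)(r + 3) = 0, so r = 5, -3.
General solution: y(n) = A·5ⁿ + B·(-3)ⁿ

Characteristic: r² - 2r - 15 = 0, Roots: r = 5, -3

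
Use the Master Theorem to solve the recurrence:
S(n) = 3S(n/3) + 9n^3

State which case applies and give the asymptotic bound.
Master Theorem template: S(n) = a·S(n/b) + f(n).
Here: a=3, b=3, f(n)=9n^3
Compute log_b(a) = log_3(3) = 1.
f(n) = 9n^3 = Ω(n^(1+ε)) with ε = 2, and the regularity condition holds (a·f(n/b) = (a/b^3)·f(n) with a/b^3 = 3^-2 < 1). Case 3: S(n) = Θ(f(n)) = Θ(n^3).

Case 3: S(n) = Θ(n^3)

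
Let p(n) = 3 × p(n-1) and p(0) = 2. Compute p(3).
Computing step by step:
p(0) = 2
p(1) = 3 × 2 = 6
p(2) = 3 × 6 = 18
p(3) = 3 × 18 = 54

54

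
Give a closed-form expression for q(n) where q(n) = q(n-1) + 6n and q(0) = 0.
Recurrence: q(n) = q(n-1) + 6n, initial: q(0) = 0.
Telescoping: q(n) = q(0) + 6·Σᵢ₌₁ⁿ i = 0 + 6·n(n+1)/2.

q(n) = 6·n(n+1)/2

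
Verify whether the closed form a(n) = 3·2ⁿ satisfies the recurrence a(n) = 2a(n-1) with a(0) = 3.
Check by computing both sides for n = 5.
From the recurrence with a(0) = 3:
  a(0) = 3, a(1) = 6, a(2) = 12, a(3) = 24, a(4) = 48, a(5) = 96
  so the recurrence gives a(5) = 96.
From the proposed closed form a(n) = 3·2ⁿ:
  a(5) = 96.
Both sides give 96 at n = 5, and the initial condition(s) match, so the closed form is consistent.

Yes, the closed form is correct.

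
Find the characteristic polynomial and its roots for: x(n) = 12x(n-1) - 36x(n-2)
Substitute x(n) = rⁿ and divide through by rⁿ⁻²: r² - 12r + 36 = 0
Factor: (r - 6)² = 0, so r = 6 (double root).
General solution: x(n) = (A + Bn)·6ⁿ

Characteristic: r² - 12r + 36 = 0, Roots: r = 6 (double root)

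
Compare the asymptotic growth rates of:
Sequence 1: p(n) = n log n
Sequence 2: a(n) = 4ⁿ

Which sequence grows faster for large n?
Comparing growth rates:
Growth-rate hierarchy: log n ≺ any polynomial ≺ any exponential cⁿ (c>1) ≺ n! ≺ nⁿ.
exponential base 4 dominates polynomial degree 1 (with log factor) asymptotically.

a(n) grows faster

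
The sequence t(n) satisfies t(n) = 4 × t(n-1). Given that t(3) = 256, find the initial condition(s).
In general t(n) = 4ⁿ · t(0). At n = 3: t(0) = t(3) / 4^3 = 256 / 64 = 4.

t(0) = 4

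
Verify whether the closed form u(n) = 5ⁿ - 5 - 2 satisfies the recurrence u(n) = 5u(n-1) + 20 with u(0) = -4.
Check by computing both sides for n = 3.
From the recurrence with u(0) = -4:
  u(0) = -4, u(1) = 0, u(2) = 20, u(3) = 120
  so the recurrence gives u(3) = 120.
From the proposed closed form u(n) = 5ⁿ - 5 - 2:
  u(3) = 118.
The recurrence gives 120 but the closed form gives 118, so the closed form does not satisfy the recurrence.

No, the closed form is incorrect.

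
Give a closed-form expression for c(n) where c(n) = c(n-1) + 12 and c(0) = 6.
Recurrence: c(n) = c(n-1) + 12, initial: c(0) = 6.
Each step adds 12, so c(n) = c(0) + 12n = 12n + 6.

c(n) = 12n + 6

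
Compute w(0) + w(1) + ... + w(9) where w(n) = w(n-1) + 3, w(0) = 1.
Computing the sequence terms: 1, 4, 7, 10, 13, 16, 19, 22, 25, 28
Adding these values together:

145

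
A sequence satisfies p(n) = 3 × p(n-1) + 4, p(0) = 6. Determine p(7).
Computing step by step:
p(0) = 6
p(1) = 3 × 6 + 4 = 22
p(2) = 3 × 22 + 4 = 70
p(3) = 3 × 70 + 4 = 214
p(4) = 3 × 214 + 4 = 646
p(5) = 3 × 646 + 4 = 1942
p(6) = 3 × 1942 + 4 = 5830
p(7) = 3 × 5830 + 4 = 17494

17494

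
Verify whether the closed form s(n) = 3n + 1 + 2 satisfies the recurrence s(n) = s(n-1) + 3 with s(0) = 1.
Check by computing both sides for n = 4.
From the recurrence with s(0) = 1:
  s(0) = 1, s(1) = 4, s(2) = 7, s(3) = 10, s(4) = 13
  so the recurrence gives s(4) = 13.
From the proposed closed form s(n) = 3n + 1 + 2:
  s(4) = 15.
The recurrence gives 13 but the closed form gives 15, so the closed form does not satisfy the recurrence.

No, the closed form is incorrect.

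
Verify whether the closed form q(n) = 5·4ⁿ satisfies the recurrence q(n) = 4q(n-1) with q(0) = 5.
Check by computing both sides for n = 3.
From the recurrence with q(0) = 5:
  q(0) = 5, q(1) = 20, q(2) = 80, q(3) = 320
  so the recurrence gives q(3) = 320.
From the proposed closed form q(n) = 5·4ⁿ:
  q(3) = 320.
Both sides give 320 at n = 3, and the initial condition(s) match, so the closed form is consistent.

Yes, the closed form is correct.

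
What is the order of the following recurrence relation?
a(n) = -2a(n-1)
The order is the largest lag k for which a(n-k) appears. Here the deepest term is a(n-1), so the order is 1.

Order 1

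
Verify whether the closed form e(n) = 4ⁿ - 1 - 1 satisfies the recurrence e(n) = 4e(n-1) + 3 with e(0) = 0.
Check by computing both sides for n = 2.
From the recurrence with e(0) = 0:
  e(0) = 0, e(1) = 3, e(2) = 15
  so the recurrence gives e(2) = 15.
From the proposed closed form e(n) = 4ⁿ - 1 - 1:
  e(2) = 14.
The recurrence gives 15 but the closed form gives 14, so the closed form does not satisfy the recurrence.

No, the closed form is incorrect.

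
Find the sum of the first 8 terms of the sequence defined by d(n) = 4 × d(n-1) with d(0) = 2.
Computing the sequence terms: 2, 8, 32, 128, 512, 2048, 8192, 32768
Adding these values together:

43690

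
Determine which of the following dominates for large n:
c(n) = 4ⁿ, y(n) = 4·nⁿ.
Comparing growth rates:
Growth-rate hierarchy: log n ≺ any polynomial ≺ any exponential cⁿ (c>1) ≺ n! ≺ nⁿ.
super-exponential nⁿ dominates exponential base 4 asymptotically.

y(n) grows faster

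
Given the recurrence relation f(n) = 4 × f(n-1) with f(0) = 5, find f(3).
Computing step by step:
f(0) = 5
f(1) = 4 × 5 = 20
f(2) = 4 × 20 = 80
f(3) = 4 × 80 = 320

320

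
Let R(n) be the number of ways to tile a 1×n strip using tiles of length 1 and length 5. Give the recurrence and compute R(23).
Condition on the last tile: it has length 1 (leaving a 1×(n-1) strip) or length 5 (leaving a 1×(n-5) strip), so R(n) = R(n-1) + R(n-5) (order-5 linear recurrence).
For 0 ≤ i < 5 only unit tiles fit, so R(i) = 1.
Iterating the recurrence: R(5) = 2, R(6) = 3, R(7) = 4, R(8) = 5, R(9) = 6, R(10) = 8, R(11) = 11, R(12) = 15, R(13) = 20, R(14) = 26, R(15) = 34, R(16) = 45, R(17) = 60, R(18) = 80, R(19) = 106, R(20) = 140, R(21) = 185, R(22) = 245, R(23) = 325.

R(n) = R(n-1) + R(n-5), with R(i) = 1 for 0 ≤ i < 5; R(23) = 325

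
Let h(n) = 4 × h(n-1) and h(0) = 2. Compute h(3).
Computing step by step:
h(0) = 2
h(1) = 4 × 2 = 8
h(2) = 4 × 8 = 32
h(3) = 4 × 32 = 128

128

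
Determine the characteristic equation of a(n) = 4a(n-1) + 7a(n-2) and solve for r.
Substitute a(n) = rⁿ and divide through by rⁿ⁻²: r² - 4r - 7 = 0
Discriminant: 4² + 4·7 = 44, not a perfect square, so by the quadratic formula r = (4 ± √44)/2.
General solution: a(n) = A·r₁ⁿ + B·r₂ⁿ where r₁,r₂ = (4 ± √44)/2

Characteristic: r² - 4r - 7 = 0, Roots: r = (4 ± √44)/2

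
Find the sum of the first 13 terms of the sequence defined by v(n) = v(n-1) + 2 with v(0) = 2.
Computing the sequence terms: 2, 4, 6, 8, 10, 12, 14, 16, 18, 20, 22, 24, 26
Adding these values together:

182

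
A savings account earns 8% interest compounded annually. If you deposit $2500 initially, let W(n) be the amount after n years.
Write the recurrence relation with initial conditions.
Each year the balance grows by 8%, i.e. is multiplied by 1 + 8/100 = 1.08, so W(n) = 1.08 × W(n-1). The initial deposit gives W(0) = 2500.
Unrolling gives the closed form W(n) = 2500 × (1.08)ⁿ.

W(n) = 1.08 × W(n-1), W(0) = 2500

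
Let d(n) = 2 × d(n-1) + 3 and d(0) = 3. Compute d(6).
Computing step by step:
d(0) = 3
d(1) = 2 × 3 + 3 = 9
d(2) = 2 × 9 + 3 = 21
d(3) = 2 × 21 + 3 = 45
d(4) = 2 × 45 + 3 = 93
d(5) = 2 × 93 + 3 = 189
d(6) = 2 × 189 + 3 = 381

381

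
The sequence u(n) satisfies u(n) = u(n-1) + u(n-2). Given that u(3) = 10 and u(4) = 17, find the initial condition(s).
Work backwards using u(k) = u(k+2) - u(k+1):
u(2) = u(4) - u(3) = 17 - 10 = 7
u(1) = u(3) - u(2) = 10 - 7 = 3
u(0) = u(2) - u(1) = 7 - 3 = 4

u(0) = 4, u(1) = 3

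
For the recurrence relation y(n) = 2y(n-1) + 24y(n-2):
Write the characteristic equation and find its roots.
Substitute y(n) = rⁿ and divide through by rⁿ⁻²: r² - 2r - 24 = 0
Factor: (r + 4)(r - 6) = 0, so r = -4, 6.
General solution: y(n) = A·(-4)ⁿ + B·6ⁿ

Characteristic: r² - 2r - 24 = 0, Roots: r = -4, 6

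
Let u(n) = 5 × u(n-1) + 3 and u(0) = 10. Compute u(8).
Computing step by step:
u(0) = 10
u(1) = 5 × 10 + 3 = 53
u(2) = 5 × 53 + 3 = 268
u(3) = 5 × 268 + 3 = 1343
u(4) = 5 × 1343 + 3 = 6718
u(5) = 5 × 6718 + 3 = 33593
u(6) = 5 × 33593 + 3 = 167968
u(7) = 5 × 167968 + 3 = 839843
u(8) = 5 × 839843 + 3 = 4199218

4199218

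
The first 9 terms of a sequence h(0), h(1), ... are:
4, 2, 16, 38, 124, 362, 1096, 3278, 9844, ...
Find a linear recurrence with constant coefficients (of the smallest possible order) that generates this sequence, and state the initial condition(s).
Look for the lowest-order linear relation among consecutive terms.
Observation: h(n) - 2·h(n-1) - (3)·h(n-2) = 0 holds for the shown terms, and no order-1 relation h(n) = α·h(n-1) + β fits.
Check at n=3: 2·16 + (3)·2 = 38. ✓

h(n) = 2h(n-1) + 3h(n-2), h(0) = 4, h(1) = 2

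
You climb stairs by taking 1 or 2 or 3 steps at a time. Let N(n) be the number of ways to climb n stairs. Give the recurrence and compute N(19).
Condition on the size of the last step (1 to 3): before it there were n-1, …, n-3 stairs climbed, and these cases are disjoint, so N(n) = N(n-1) + N(n-2) + N(n-3) (order-3 linear recurrence).
Initial conditions by direct count (compositions of i into parts ≤ 3): N(1) = 1; N(2) = 2; N(3) = 4.
Iterating the recurrence: N(4) = 7, N(5) = 13, N(6) = 24, N(7) = 44, N(8) = 81, N(9) = 149, N(10) = 274, N(11) = 504, N(12) = 927, N(13) = 1705, N(14) = 3136, N(15) = 5768, N(16) = 10609, N(17) = 19513, N(18) = 35890, N(19) = 66012.

N(n) = N(n-1) + N(n-2) + N(n-3), N(1) = 1, N(2) = 2, N(3) = 4; N(19) = 66012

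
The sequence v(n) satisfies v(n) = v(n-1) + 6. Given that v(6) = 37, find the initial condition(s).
v(6) = v(0) + 6·6, so v(0) = 37 - 36 = 1.

v(0) = 1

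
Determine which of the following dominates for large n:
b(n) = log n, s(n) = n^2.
Comparing growth rates:
Growth-rate hierarchy: log n ≺ any polynomial ≺ any exponential cⁿ (c>1) ≺ n! ≺ nⁿ.
polynomial degree 2 dominates logarithmic asymptotically.

s(n) grows faster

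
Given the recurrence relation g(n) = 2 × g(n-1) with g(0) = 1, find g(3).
Computing step by step:
g(0) = 1
g(1) = 2 × 1 = 2
g(2) = 2 × 2 = 4
g(3) = 2 × 4 = 8

8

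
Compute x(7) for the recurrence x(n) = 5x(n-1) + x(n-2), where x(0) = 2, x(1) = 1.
Computing the sequence terms:
2, 1, 7, 36, 187, 971, 5042, 26181

26181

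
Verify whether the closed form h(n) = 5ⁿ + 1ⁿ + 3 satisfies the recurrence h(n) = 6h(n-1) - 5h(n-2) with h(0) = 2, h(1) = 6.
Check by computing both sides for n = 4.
From the recurrence with h(0) = 2, h(1) = 6:
  h(0) = 2, h(1) = 6, h(2) = 26, h(3) = 126, h(4) = 626
  so the recurrence gives h(4) = 626.
From the proposed closed form h(n) = 5ⁿ + 1ⁿ + 3:
  h(4) = 629.
The recurrence gives 626 but the closed form gives 629, so the closed form does not satisfy the recurrence.

No, the closed form is incorrect.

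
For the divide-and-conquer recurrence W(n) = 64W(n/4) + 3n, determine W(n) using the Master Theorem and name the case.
Master Theorem template: W(n) = a·W(n/b) + f(n).
Here: a=64, b=4, f(n)=3n
Compute log_b(a) = log_4(64) = 3.
f(n) = 3n = O(n^(3-ε)) with ε = 2. Case 1: W(n) = Θ(n^log_b(a)) = Θ(n^3).

Case 1: W(n) = Θ(n^3)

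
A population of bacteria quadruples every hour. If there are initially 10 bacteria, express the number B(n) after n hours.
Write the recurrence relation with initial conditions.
Each hour multiplies the count by 4, so the count after n hours depends only on the count after n-1 hours: B(n) = 4 × B(n-1). The starting count gives B(0) = 10.
Unrolling n times gives the closed form B(n) = 10 × 4ⁿ.

B(n) = 4 × B(n-1), B(0) = 10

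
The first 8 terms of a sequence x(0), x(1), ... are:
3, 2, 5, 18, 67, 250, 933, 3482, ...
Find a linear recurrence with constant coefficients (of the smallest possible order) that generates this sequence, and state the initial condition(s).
Look for the lowest-order linear relation among consecutive terms.
Observation: x(n) - 4·x(n-1) - (-1)·x(n-2) = 0 holds for the shown terms, and no order-1 relation x(n) = α·x(n-1) + β fits.
Check at n=3: 4·5 + (-1)·2 = 18. ✓

x(n) = 4x(n-1) - x(n-2), x(0) = 3, x(1) = 2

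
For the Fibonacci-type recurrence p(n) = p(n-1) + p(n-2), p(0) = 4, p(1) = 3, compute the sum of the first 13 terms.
Computing the sequence terms: 4, 3, 7, 10, 17, 27, 44, 71, 115, 186, 301, 487, 788
Adding these values together:

2060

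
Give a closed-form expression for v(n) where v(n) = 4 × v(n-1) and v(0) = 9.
Recurrence: v(n) = 4 × v(n-1), initial: v(0) = 9.
Each term is 4 times the previous, so this is geometric with ratio 4. After n steps: v(n) = v(0)·4ⁿ = 9·4ⁿ.

v(n) = 9·4ⁿ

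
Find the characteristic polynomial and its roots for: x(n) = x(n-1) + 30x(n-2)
Substitute x(n) = rⁿ and divide through by rⁿ⁻²: r² - r - 30 = 0
Factor: (r + 5)(r - 6) = 0, so r = -5, 6.
General solution: x(n) = A·(-5)ⁿ + B·6ⁿ

Characteristic: r² - r - 30 = 0, Roots: r = -5, 6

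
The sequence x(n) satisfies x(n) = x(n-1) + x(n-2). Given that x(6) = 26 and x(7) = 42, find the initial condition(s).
Work backwards using x(k) = x(k+2) - x(k+1):
x(5) = x(7) - x(6) = 42 - 26 = 16
x(4) = x(6) - x(5) = 26 - 16 = 10
x(3) = x(5) - x(4) = 16 - 10 = 6
x(2) = x(4) - x(3) = 10 - 6 = 4
x(1) = x(3) - x(2) = 6 - 4 = 2
x(0) = x(2) - x(1) = 4 - 2 = 2

x(0) = 2, x(1) = 2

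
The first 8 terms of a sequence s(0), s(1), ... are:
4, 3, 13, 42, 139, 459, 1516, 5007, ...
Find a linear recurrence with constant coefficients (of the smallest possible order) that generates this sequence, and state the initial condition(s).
Look for the lowest-order linear relation among consecutive terms.
Observation: s(n) - 3·s(n-1) - (1)·s(n-2) = 0 holds for the shown terms, and no order-1 relation s(n) = α·s(n-1) + β fits.
Check at n=3: 3·13 + (1)·3 = 42. ✓

s(n) = 3s(n-1) + s(n-2), s(0) = 4, s(1) = 3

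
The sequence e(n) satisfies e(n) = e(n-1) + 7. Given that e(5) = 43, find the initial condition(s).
e(5) = e(0) + 5·7, so e(0) = 43 - 35 = 8.

e(0) = 8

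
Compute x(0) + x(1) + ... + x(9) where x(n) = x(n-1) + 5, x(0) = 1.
Computing the sequence terms: 1, 6, 11, 16, 21, 26, 31, 36, 41, 46
Adding these values together:

235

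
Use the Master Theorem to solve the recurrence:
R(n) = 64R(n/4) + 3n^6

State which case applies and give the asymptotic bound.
Master Theorem template: R(n) = a·R(n/b) + f(n).
Here: a=64, b=4, f(n)=3n^6
Compute log_b(a) = log_4(64) = 3.
f(n) = 3n^6 = Ω(n^(3+ε)) with ε = 3, and the regularity condition holds (a·f(n/b) = (a/b^6)·f(n) with a/b^6 = 4^-3 < 1). Case 3: R(n) = Θ(f(n)) = Θ(n^6).

Case 3: R(n) = Θ(n^6)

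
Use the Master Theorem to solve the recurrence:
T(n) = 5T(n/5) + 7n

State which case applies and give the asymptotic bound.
Master Theorem template: T(n) = a·T(n/b) + f(n).
Here: a=5, b=5, f(n)=7n
Compute log_b(a) = log_5(5) = 1.
f(n) = 7n = Θ(n). Case 2: T(n) = Θ(n log n).

Case 2: T(n) = Θ(n log n)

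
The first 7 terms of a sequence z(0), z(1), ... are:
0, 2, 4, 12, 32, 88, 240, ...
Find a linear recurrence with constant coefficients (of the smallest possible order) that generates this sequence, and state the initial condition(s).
Look for the lowest-order linear relation among consecutive terms.
Observation: z(n) - 2·z(n-1) - (2)·z(n-2) = 0 holds for the shown terms, and no order-1 relation z(n) = α·z(n-1) + β fits.
Check at n=3: 2·4 + (2)·2 = 12. ✓

z(n) = 2z(n-1) + 2z(n-2), z(0) = 0, z(1) = 2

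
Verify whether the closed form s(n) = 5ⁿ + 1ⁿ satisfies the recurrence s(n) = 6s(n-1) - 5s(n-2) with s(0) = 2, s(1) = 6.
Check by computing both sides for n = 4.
From the recurrence with s(0) = 2, s(1) = 6:
  s(0) = 2, s(1) = 6, s(2) = 26, s(3) = 126, s(4) = 626
  so the recurrence gives s(4) = 626.
From the proposed closed form s(n) = 5ⁿ + 1ⁿ:
  s(4) = 626.
Both sides give 626 at n = 4, and the initial condition(s) match, so the closed form is consistent.

Yes, the closed form is correct.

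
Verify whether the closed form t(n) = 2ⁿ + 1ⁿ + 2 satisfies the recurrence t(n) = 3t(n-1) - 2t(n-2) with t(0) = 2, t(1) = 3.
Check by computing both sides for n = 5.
From the recurrence with t(0) = 2, t(1) = 3:
  t(0) = 2, t(1) = 3, t(2) = 5, t(3) = 9, t(4) = 17, t(5) = 33
  so the recurrence gives t(5) = 33.
From the proposed closed form t(n) = 2ⁿ + 1ⁿ + 2:
  t(5) = 35.
The recurrence gives 33 but the closed form gives 35, so the closed form does not satisfy the recurrence.

No, the closed form is incorrect.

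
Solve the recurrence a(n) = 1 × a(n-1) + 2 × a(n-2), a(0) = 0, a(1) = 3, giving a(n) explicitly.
Recurrence: a(n) = 1 × a(n-1) + 2 × a(n-2), initial: a(0) = 0, a(1) = 3.
Characteristic equation: r² - 1r - 2 = 0, which factors as (r - 2)(r + 1) = 0, so r = 2, -1. General solution a(n) = A·2ⁿ + B·(-1)ⁿ. From a(0) = 0: A + B = 0. From a(1) = 3: 2A - 1B = 3. Solving gives A = 1, B = -1.

a(n) = 2ⁿ - (-1)ⁿ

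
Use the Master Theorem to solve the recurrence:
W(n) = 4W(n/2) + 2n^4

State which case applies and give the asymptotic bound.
Master Theorem template: W(n) = a·W(n/b) + f(n).
Here: a=4, b=2, f(n)=2n^4
Compute log_b(a) = log_2(4) = 2.
f(n) = 2n^4 = Ω(n^(2+ε)) with ε = 2, and the regularity condition holds (a·f(n/b) = (a/b^4)·f(n) with a/b^4 = 2^-2 < 1). Case 3: W(n) = Θ(f(n)) = Θ(n^4).

Case 3: W(n) = Θ(n^4)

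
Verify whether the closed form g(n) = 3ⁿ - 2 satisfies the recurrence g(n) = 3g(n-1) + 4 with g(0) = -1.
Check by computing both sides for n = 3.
From the recurrence with g(0) = -1:
  g(0) = -1, g(1) = 1, g(2) = 7, g(3) = 25
  so the recurrence gives g(3) = 25.
From the proposed closed form g(n) = 3ⁿ - 2:
  g(3) = 25.
Both sides give 25 at n = 3, and the initial condition(s) match, so the closed form is consistent.

Yes, the closed form is correct.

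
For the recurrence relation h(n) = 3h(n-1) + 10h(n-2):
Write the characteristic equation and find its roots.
Substitute h(n) = rⁿ and divide through by rⁿ⁻²: r² - 3r - 10 = 0
Factor: (r - 5)(r + 2) = 0, so r = 5, -2.
General solution: h(n) = A·5ⁿ + B·(-2)ⁿ

Characteristic: r² - 3r - 10 = 0, Roots: r = 5, -2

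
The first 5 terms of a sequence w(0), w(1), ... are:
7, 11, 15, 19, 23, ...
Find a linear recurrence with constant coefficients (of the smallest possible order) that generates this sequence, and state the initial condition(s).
Look for the lowest-order linear relation among consecutive terms.
Observation: consecutive differences are constant (= 4).
Check at n=2: 1·11 + 4 = 15. ✓

w(n) = w(n-1) + 4, w(0) = 7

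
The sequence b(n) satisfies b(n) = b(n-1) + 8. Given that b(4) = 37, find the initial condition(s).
b(4) = b(0) + 4·8, so b(0) = 37 - 32 = 5.

b(0) = 5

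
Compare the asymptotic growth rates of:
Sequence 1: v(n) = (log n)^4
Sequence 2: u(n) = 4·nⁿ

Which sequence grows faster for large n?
Comparing growth rates:
Growth-rate hierarchy: log n ≺ any polynomial ≺ any exponential cⁿ (c>1) ≺ n! ≺ nⁿ.
super-exponential nⁿ dominates polylogarithmic (log n)^4 asymptotically.

u(n) grows faster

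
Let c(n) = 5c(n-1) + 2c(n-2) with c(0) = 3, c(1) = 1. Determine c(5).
Computing the sequence terms:
3, 1, 11, 57, 307, 1649

1649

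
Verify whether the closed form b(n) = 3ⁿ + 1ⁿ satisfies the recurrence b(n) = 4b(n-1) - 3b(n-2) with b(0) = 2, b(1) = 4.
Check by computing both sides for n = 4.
From the recurrence with b(0) = 2, b(1) = 4:
  b(0) = 2, b(1) = 4, b(2) = 10, b(3) = 28, b(4) = 82
  so the recurrence gives b(4) = 82.
From the proposed closed form b(n) = 3ⁿ + 1ⁿ:
  b(4) = 82.
Both sides give 82 at n = 4, and the initial condition(s) match, so the closed form is consistent.

Yes, the closed form is correct.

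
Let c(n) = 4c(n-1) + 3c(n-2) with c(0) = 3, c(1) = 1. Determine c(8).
Computing the sequence terms:
3, 1, 13, 55, 259, 1201, 5581, 25927, 120451

120451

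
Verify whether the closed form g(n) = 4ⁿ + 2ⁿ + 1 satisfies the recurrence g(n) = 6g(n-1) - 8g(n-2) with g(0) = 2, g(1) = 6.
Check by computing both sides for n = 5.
From the recurrence with g(0) = 2, g(1) = 6:
  g(0) = 2, g(1) = 6, g(2) = 20, g(3) = 72, g(4) = 272, g(5) = 1056
  so the recurrence gives g(5) = 1056.
From the proposed closed form g(n) = 4ⁿ + 2ⁿ + 1:
  g(5) = 1057.
The recurrence gives 1056 but the closed form gives 1057, so the closed form does not satisfy the recurrence.

No, the closed form is incorrect.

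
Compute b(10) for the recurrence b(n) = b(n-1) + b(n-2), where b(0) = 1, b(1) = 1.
Computing the sequence terms:
1, 1, 2, 3, 5, 8, 13, 21, 34, 55, 89

89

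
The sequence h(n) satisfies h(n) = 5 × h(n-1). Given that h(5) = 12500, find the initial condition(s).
In general h(n) = 5ⁿ · h(0). At n = 5: h(0) = h(5) / 5^5 = 12500 / 3125 = 4.

h(0) = 4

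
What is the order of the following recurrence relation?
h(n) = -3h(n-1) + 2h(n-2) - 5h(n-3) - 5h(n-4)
The order is the largest lag k for which h(n-k) appears. Here the deepest term is h(n-4), so the order is 4.

Order 4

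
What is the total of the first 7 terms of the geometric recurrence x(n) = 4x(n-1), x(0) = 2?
Computing the sequence terms: 2, 8, 32, 128, 512, 2048, 8192
Adding these values together:

10922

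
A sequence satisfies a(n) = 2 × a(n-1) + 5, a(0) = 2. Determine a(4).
Computing step by step:
a(0) = 2
a(1) = 2 × 2 + 5 = 9
a(2) = 2 × 9 + 5 = 23
a(3) = 2 × 23 + 5 = 51
a(4) = 2 × 51 + 5 = 107

107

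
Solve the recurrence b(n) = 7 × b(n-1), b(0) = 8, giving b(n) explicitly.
Recurrence: b(n) = 7 × b(n-1), initial: b(0) = 8.
Each term is 7 times the previous, so this is geometric with ratio 7. After n steps: b(n) = b(0)·7ⁿ = 8·7ⁿ.

b(n) = 8·7ⁿ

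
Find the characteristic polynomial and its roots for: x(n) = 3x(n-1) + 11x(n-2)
Substitute x(n) = rⁿ and divide through by rⁿ⁻²: r² - 3r - 11 = 0
Discriminant: 3² + 4·11 = 53, not a perfect square, so by the quadratic formula r = (3 ± √53)/2.
General solution: x(n) = A·r₁ⁿ + B·r₂ⁿ where r₁,r₂ = (3 ± √53)/2

Characteristic: r² - 3r - 11 = 0, Roots: r = (3 ± √53)/2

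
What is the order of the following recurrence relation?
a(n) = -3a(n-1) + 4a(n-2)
The order is the largest lag k for which a(n-k) appears. Here the deepest term is a(n-2), so the order is 2.

Order 2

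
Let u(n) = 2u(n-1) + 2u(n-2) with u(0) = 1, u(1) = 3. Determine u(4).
Computing the sequence terms:
1, 3, 8, 22, 60

60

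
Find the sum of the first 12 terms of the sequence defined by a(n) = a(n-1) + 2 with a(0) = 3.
Computing the sequence terms: 3, 5, 7, 9, 11, 13, 15, 17, 19, 21, 23, 25
Adding these values together:

168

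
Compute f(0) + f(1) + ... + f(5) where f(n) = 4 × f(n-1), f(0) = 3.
Computing the sequence terms: 3, 12, 48, 192, 768, 3072
Adding these values together:

4095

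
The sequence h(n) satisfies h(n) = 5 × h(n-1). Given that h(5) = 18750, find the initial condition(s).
In general h(n) = 5ⁿ · h(0). At n = 5: h(0) = h(5) / 5^5 = 18750 / 3125 = 6.

h(0) = 6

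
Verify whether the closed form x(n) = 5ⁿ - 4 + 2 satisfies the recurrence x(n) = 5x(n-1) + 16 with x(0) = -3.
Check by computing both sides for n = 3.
From the recurrence with x(0) = -3:
  x(0) = -3, x(1) = 1, x(2) = 21, x(3) = 121
  so the recurrence gives x(3) = 121.
From the proposed closed form x(n) = 5ⁿ - 4 + 2:
  x(3) = 123.
The recurrence gives 121 but the closed form gives 123, so the closed form does not satisfy the recurrence.

No, the closed form is incorrect.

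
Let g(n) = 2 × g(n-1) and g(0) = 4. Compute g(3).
Computing step by step:
g(0) = 4
g(1) = 2 × 4 = 8
g(2) = 2 × 8 = 16
g(3) = 2 × 16 = 32

32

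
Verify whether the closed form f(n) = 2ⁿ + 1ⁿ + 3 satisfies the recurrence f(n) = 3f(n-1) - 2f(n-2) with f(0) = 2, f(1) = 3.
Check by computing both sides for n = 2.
From the recurrence with f(0) = 2, f(1) = 3:
  f(0) = 2, f(1) = 3, f(2) = 5
  so the recurrence gives f(2) = 5.
From the proposed closed form f(n) = 2ⁿ + 1ⁿ + 3:
  f(2) = 8.
The recurrence gives 5 but the closed form gives 8, so the closed form does not satisfy the recurrence.

No, the closed form is incorrect.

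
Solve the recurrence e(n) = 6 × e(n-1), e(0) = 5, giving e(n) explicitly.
Recurrence: e(n) = 6 × e(n-1), initial: e(0) = 5.
Each term is 6 times the previous, so this is geometric with ratio 6. After n steps: e(n) = e(0)·6ⁿ = 5·6ⁿ.

e(n) = 5·6ⁿ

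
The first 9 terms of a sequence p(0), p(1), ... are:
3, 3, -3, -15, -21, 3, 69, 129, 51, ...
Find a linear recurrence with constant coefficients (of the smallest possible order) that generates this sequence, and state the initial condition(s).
Look for the lowest-order linear relation among consecutive terms.
Observation: p(n) - 2·p(n-1) - (-3)·p(n-2) = 0 holds for the shown terms, and no order-1 relation p(n) = α·p(n-1) + β fits.
Check at n=3: 2·-3 + (-3)·3 = -15. ✓

p(n) = 2p(n-1) - 3p(n-2), p(0) = 3, p(1) = 3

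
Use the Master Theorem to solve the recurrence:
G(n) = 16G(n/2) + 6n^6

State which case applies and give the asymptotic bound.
Master Theorem template: G(n) = a·G(n/b) + f(n).
Here: a=16, b=2, f(n)=6n^6
Compute log_b(a) = log_2(16) = 4.
f(n) = 6n^6 = Ω(n^(4+ε)) with ε = 2, and the regularity condition holds (a·f(n/b) = (a/b^6)·f(n) with a/b^6 = 2^-2 < 1). Case 3: G(n) = Θ(f(n)) = Θ(n^6).

Case 3: G(n) = Θ(n^6)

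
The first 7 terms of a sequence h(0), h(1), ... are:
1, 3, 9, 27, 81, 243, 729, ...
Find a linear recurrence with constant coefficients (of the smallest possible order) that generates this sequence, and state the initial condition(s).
Look for the lowest-order linear relation among consecutive terms.
Observation: each term is 3× the previous.
Check at n=2: 3·3 = 9. ✓

h(n) = 3 × h(n-1), h(0) = 1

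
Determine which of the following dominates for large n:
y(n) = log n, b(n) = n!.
Comparing growth rates:
Growth-rate hierarchy: log n ≺ any polynomial ≺ any exponential cⁿ (c>1) ≺ n! ≺ nⁿ.
factorial dominates logarithmic asymptotically.

b(n) grows faster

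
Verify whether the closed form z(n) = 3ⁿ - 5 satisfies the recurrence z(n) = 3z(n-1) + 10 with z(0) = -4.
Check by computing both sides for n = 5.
From the recurrence with z(0) = -4:
  z(0) = -4, z(1) = -2, z(2) = 4, z(3) = 22, z(4) = 76, z(5) = 238
  so the recurrence gives z(5) = 238.
From the proposed closed form z(n) = 3ⁿ - 5:
  z(5) = 238.
Both sides give 238 at n = 5, and the initial condition(s) match, so the closed form is consistent.

Yes, the closed form is correct.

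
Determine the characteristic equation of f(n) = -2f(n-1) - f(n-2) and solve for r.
Substitute f(n) = rⁿ and divide through by rⁿ⁻²: r² + 2r + 1 = 0
Factor: (r + 1)² = 0, so r = -1 (double root).
General solution: f(n) = (A + Bn)·(-1)ⁿ

Characteristic: r² + 2r + 1 = 0, Roots: r = -1 (double root)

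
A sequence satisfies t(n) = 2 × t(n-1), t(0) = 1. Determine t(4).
Computing step by step:
t(0) = 1
t(1) = 2 × 1 = 2
t(2) = 2 × 2 = 4
t(3) = 2 × 4 = 8
t(4) = 2 × 8 = 16

16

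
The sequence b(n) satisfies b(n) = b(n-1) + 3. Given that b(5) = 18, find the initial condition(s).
b(5) = b(0) + 5·3, so b(0) = 18 - 15 = 3.

b(0) = 3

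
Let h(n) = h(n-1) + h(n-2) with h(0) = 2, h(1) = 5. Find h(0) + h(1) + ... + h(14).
Computing the sequence terms: 2, 5, 7, 12, 19, 31, 50, 81, 131, 212, 343, 555, 898, 1453, 2351
Adding these values together:

6150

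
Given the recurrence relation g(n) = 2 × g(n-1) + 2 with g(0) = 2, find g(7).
Computing step by step:
g(0) = 2
g(1) = 2 × 2 + 2 = 6
g(2) = 2 × 6 + 2 = 14
g(3) = 2 × 14 + 2 = 30
g(4) = 2 × 30 + 2 = 62
g(5) = 2 × 62 + 2 = 126
g(6) = 2 × 126 + 2 = 254
g(7) = 2 × 254 + 2 = 510

510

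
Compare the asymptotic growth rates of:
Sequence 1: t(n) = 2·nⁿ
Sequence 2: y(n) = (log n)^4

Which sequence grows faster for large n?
Comparing growth rates:
Growth-rate hierarchy: log n ≺ any polynomial ≺ any exponential cⁿ (c>1) ≺ n! ≺ nⁿ.
super-exponential nⁿ dominates polylogarithmic (log n)^4 asymptotically.

t(n) grows faster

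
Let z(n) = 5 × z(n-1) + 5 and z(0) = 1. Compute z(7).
Computing step by step:
z(0) = 1
z(1) = 5 × 1 + 5 = 10
z(2) = 5 × 10 + 5 = 55
z(3) = 5 × 55 + 5 = 280
z(4) = 5 × 280 + 5 = 1405
z(5) = 5 × 1405 + 5 = 7030
z(6) = 5 × 7030 + 5 = 35155
z(7) = 5 × 35155 + 5 = 175780

175780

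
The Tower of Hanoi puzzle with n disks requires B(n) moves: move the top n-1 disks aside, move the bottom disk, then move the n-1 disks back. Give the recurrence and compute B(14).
Moving n disks = move the top n-1 disks aside (B(n-1) moves) + move the largest disk (1 move) + move the n-1 disks back on top (B(n-1) moves), so B(n) = 2B(n-1) + 1, with B(1) = 1 (a single disk takes one move).
First terms: 1, 3, 7, 15, 31, 63, … — each is one less than a power of 2. Indeed B(n) + 1 = 2(B(n-1) + 1) with B(1) + 1 = 2, so B(n) + 1 = 2ⁿ and B(n) = 2ⁿ - 1.
Hence B(14) = 2^14 - 1 = 16384 - 1 = 16383.

B(n) = 2B(n-1) + 1, B(1) = 1; B(14) = 16383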